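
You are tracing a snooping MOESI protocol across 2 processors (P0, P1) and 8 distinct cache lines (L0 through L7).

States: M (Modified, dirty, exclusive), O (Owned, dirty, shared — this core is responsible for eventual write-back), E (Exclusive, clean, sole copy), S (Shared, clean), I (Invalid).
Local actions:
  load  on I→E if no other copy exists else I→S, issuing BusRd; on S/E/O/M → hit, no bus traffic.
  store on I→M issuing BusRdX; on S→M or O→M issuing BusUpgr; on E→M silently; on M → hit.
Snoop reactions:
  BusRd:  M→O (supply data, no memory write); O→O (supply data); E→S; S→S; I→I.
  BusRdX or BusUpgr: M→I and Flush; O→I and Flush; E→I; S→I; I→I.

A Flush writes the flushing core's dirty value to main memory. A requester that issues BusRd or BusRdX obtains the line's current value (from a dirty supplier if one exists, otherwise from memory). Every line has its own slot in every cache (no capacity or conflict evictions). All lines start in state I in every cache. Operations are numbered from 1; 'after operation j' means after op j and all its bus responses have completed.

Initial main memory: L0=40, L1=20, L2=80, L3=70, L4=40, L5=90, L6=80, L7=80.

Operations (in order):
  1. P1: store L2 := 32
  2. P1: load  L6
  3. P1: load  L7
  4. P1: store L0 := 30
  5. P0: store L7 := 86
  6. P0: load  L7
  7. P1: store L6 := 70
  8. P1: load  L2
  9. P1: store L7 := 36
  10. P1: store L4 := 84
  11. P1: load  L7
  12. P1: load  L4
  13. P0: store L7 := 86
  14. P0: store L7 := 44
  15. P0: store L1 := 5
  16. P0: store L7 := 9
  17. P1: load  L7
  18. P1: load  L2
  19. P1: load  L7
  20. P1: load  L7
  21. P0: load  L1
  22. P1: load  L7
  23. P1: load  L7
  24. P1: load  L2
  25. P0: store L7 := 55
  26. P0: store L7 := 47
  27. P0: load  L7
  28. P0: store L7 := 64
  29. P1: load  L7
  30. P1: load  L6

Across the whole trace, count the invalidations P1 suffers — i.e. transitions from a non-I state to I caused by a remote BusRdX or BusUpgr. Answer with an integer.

invalidations = 3

[1] P1: store L2 := 32 | P0:I, P1:M(32) | bus: BusRdX
[2] P1: load  L6 | P0:I, P1:E(80) | bus: BusRd
[3] P1: load  L7 | P0:I, P1:E(80) | bus: BusRd
[4] P1: store L0 := 30 | P0:I, P1:M(30) | bus: BusRdX
[5] P0: store L7 := 86 | P0:M(86), P1:I | bus: BusRdX
[6] P0: load  L7 | P0:M(86), P1:I | bus: none
[7] P1: store L6 := 70 | P0:I, P1:M(70) | bus: none
[8] P1: load  L2 | P0:I, P1:M(32) | bus: none
[9] P1: store L7 := 36 | P0:I, P1:M(36) | bus: BusRdX,Flush
[10] P1: store L4 := 84 | P0:I, P1:M(84) | bus: BusRdX
[11] P1: load  L7 | P0:I, P1:M(36) | bus: none
[12] P1: load  L4 | P0:I, P1:M(84) | bus: none
[13] P0: store L7 := 86 | P0:M(86), P1:I | bus: BusRdX,Flush
[14] P0: store L7 := 44 | P0:M(44), P1:I | bus: none
[15] P0: store L1 := 5 | P0:M(5), P1:I | bus: BusRdX
[16] P0: store L7 := 9 | P0:M(9), P1:I | bus: none
[17] P1: load  L7 | P0:O(9), P1:S(9) | bus: BusRd
[18] P1: load  L2 | P0:I, P1:M(32) | bus: none
[19] P1: load  L7 | P0:O(9), P1:S(9) | bus: none
[20] P1: load  L7 | P0:O(9), P1:S(9) | bus: none
[21] P0: load  L1 | P0:M(5), P1:I | bus: none
[22] P1: load  L7 | P0:O(9), P1:S(9) | bus: none
[23] P1: load  L7 | P0:O(9), P1:S(9) | bus: none
[24] P1: load  L2 | P0:I, P1:M(32) | bus: none
[25] P0: store L7 := 55 | P0:M(55), P1:I | bus: BusUpgr
[26] P0: store L7 := 47 | P0:M(47), P1:I | bus: none
[27] P0: load  L7 | P0:M(47), P1:I | bus: none
[28] P0: store L7 := 64 | P0:M(64), P1:I | bus: none
[29] P1: load  L7 | P0:O(64), P1:S(64) | bus: BusRd
[30] P1: load  L6 | P0:I, P1:M(70) | bus: none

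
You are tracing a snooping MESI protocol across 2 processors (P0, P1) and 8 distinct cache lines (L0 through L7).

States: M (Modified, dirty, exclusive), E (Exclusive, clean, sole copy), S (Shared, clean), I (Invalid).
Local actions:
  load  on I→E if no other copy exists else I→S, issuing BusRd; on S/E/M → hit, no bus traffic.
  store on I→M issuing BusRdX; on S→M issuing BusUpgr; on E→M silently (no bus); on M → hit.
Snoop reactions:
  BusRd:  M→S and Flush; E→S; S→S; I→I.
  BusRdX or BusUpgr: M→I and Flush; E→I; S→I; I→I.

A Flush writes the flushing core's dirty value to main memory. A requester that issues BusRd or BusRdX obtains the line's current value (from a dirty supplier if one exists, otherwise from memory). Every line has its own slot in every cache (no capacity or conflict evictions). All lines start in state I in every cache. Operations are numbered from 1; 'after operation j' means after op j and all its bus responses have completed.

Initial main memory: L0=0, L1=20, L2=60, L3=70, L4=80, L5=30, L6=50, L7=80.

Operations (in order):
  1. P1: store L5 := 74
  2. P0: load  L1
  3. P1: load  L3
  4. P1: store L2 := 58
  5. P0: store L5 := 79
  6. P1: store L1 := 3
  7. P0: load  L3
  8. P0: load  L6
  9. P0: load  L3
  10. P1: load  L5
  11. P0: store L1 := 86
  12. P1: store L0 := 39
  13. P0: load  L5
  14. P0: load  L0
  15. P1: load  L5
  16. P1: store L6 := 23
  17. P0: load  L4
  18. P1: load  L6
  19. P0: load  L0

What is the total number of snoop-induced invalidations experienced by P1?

invalidations = 2

1. P1: store L5 := 74  bus=[BusRdX]  L5: P0=I P1=M  mem[L5]=30
2. P0: load  L1  bus=[BusRd]  L1: P0=E P1=I  mem[L1]=20
3. P1: load  L3  bus=[BusRd]  L3: P0=I P1=E  mem[L3]=70
4. P1: store L2 := 58  bus=[BusRdX]  L2: P0=I P1=M  mem[L2]=60
5. P0: store L5 := 79  bus=[BusRdX,Flush]  L5: P0=M P1=I  mem[L5]=74
6. P1: store L1 := 3  bus=[BusRdX]  L1: P0=I P1=M  mem[L1]=20
7. P0: load  L3  bus=[BusRd]  L3: P0=S P1=S  mem[L3]=70
8. P0: load  L6  bus=[BusRd]  L6: P0=E P1=I  mem[L6]=50
9. P0: load  L3  bus=[-]  L3: P0=S P1=S  mem[L3]=70
10. P1: load  L5  bus=[BusRd,Flush]  L5: P0=S P1=S  mem[L5]=79
11. P0: store L1 := 86  bus=[BusRdX,Flush]  L1: P0=M P1=I  mem[L1]=3
12. P1: store L0 := 39  bus=[BusRdX]  L0: P0=I P1=M  mem[L0]=0
13. P0: load  L5  bus=[-]  L5: P0=S P1=S  mem[L5]=79
14. P0: load  L0  bus=[BusRd,Flush]  L0: P0=S P1=S  mem[L0]=39
15. P1: load  L5  bus=[-]  L5: P0=S P1=S  mem[L5]=79
16. P1: store L6 := 23  bus=[BusRdX]  L6: P0=I P1=M  mem[L6]=50
17. P0: load  L4  bus=[BusRd]  L4: P0=E P1=I  mem[L4]=80
18. P1: load  L6  bus=[-]  L6: P0=I P1=M  mem[L6]=50
19. P0: load  L0  bus=[-]  L0: P0=S P1=S  mem[L0]=39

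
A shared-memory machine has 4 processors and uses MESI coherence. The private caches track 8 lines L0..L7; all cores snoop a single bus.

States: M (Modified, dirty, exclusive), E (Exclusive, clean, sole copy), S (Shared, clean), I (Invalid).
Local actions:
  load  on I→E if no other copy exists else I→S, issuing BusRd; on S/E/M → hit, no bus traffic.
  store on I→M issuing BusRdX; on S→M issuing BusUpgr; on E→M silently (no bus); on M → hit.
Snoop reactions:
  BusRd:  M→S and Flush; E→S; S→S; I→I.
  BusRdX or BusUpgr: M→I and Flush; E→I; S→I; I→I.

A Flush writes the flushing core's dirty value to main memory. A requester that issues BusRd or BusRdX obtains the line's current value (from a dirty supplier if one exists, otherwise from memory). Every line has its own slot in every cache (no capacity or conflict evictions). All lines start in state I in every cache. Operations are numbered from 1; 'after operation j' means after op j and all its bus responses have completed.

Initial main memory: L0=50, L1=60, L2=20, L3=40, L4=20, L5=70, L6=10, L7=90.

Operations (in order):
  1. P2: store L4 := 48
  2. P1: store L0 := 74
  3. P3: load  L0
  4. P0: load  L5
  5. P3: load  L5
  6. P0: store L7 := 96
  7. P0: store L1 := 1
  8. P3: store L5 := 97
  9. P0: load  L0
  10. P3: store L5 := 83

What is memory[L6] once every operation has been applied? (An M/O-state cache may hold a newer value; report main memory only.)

memory[L6] = 10

step 1: P2: store L4 := 48  ⟶  IIMI  (L4)  txn=BusRdX  M[L4]=20
step 2: P1: store L0 := 74  ⟶  IMII  (L0)  txn=BusRdX  M[L0]=50
step 3: P3: load  L0  ⟶  ISIS  (L0)  txn=BusRd+Flush  M[L0]=74
step 4: P0: load  L5  ⟶  EIII  (L5)  txn=BusRd  M[L5]=70
step 5: P3: load  L5  ⟶  SIIS  (L5)  txn=BusRd  M[L5]=70
step 6: P0: store L7 := 96  ⟶  MIII  (L7)  txn=BusRdX  M[L7]=90
step 7: P0: store L1 := 1  ⟶  MIII  (L1)  txn=BusRdX  M[L1]=60
step 8: P3: store L5 := 97  ⟶  IIIM  (L5)  txn=BusUpgr  M[L5]=70
step 9: P0: load  L0  ⟶  SSIS  (L0)  txn=BusRd  M[L0]=74
step 10: P3: store L5 := 83  ⟶  IIIM  (L5)  txn=∅  M[L5]=70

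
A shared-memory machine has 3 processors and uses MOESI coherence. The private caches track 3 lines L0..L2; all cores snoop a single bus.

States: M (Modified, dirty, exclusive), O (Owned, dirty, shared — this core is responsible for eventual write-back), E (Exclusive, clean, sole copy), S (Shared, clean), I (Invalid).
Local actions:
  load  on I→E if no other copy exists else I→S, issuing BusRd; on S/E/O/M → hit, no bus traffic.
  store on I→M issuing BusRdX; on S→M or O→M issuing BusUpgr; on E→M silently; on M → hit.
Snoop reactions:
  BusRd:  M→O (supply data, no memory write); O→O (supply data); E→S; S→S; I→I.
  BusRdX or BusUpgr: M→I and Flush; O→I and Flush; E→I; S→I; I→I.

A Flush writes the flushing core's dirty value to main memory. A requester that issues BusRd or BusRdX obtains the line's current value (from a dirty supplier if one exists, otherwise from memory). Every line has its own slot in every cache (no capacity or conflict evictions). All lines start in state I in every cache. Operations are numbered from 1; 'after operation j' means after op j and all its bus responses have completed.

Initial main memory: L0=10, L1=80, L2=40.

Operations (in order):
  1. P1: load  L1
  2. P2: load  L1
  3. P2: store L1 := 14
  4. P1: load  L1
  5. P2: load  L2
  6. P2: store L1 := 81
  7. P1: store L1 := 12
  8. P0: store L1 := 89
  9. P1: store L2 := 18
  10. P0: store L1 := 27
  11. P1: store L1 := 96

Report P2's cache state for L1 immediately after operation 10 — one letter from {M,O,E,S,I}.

[1] P1: load  L1 | P0:I, P1:E(80), P2:I | bus: BusRd
[2] P2: load  L1 | P0:I, P1:S(80), P2:S(80) | bus: BusRd
[3] P2: store L1 := 14 | P0:I, P1:I, P2:M(14) | bus: BusUpgr
[4] P1: load  L1 | P0:I, P1:S(14), P2:O(14) | bus: BusRd
[5] P2: load  L2 | P0:I, P1:I, P2:E(40) | bus: BusRd
[6] P2: store L1 := 81 | P0:I, P1:I, P2:M(81) | bus: BusUpgr
[7] P1: store L1 := 12 | P0:I, P1:M(12), P2:I | bus: BusRdX,Flush
[8] P0: store L1 := 89 | P0:M(89), P1:I, P2:I | bus: BusRdX,Flush
[9] P1: store L2 := 18 | P0:I, P1:M(18), P2:I | bus: BusRdX
[10] P0: store L1 := 27 | P0:M(27), P1:I, P2:I | bus: none
[11] P1: store L1 := 96 | P0:I, P1:M(96), P2:I | bus: BusRdX,Flush

state = I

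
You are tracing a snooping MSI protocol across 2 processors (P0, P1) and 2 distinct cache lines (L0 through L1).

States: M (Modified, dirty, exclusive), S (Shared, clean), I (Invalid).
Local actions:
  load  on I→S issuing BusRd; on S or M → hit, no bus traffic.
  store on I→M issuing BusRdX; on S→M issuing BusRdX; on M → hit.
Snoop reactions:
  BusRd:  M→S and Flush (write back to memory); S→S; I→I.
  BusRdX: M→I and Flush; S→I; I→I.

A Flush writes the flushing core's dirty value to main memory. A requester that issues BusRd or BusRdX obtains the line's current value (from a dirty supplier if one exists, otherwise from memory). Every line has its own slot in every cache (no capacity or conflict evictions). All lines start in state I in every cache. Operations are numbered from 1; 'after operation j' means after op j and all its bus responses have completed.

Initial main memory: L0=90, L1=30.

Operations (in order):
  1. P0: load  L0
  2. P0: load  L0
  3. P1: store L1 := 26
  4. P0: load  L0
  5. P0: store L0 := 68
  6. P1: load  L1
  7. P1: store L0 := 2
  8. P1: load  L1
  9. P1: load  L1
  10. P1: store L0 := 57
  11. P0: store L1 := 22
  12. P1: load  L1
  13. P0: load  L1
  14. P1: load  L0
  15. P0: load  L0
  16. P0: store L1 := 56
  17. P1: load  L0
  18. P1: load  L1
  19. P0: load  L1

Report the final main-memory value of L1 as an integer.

memory[L1] = 56

[1] P0: load  L0 | P0:S(90), P1:I | bus: BusRd
[2] P0: load  L0 | P0:S(90), P1:I | bus: none
[3] P1: store L1 := 26 | P0:I, P1:M(26) | bus: BusRdX
[4] P0: load  L0 | P0:S(90), P1:I | bus: none
[5] P0: store L0 := 68 | P0:M(68), P1:I | bus: BusRdX
[6] P1: load  L1 | P0:I, P1:M(26) | bus: none
[7] P1: store L0 := 2 | P0:I, P1:M(2) | bus: BusRdX,Flush
[8] P1: load  L1 | P0:I, P1:M(26) | bus: none
[9] P1: load  L1 | P0:I, P1:M(26) | bus: none
[10] P1: store L0 := 57 | P0:I, P1:M(57) | bus: none
[11] P0: store L1 := 22 | P0:M(22), P1:I | bus: BusRdX,Flush
[12] P1: load  L1 | P0:S(22), P1:S(22) | bus: BusRd,Flush
[13] P0: load  L1 | P0:S(22), P1:S(22) | bus: none
[14] P1: load  L0 | P0:I, P1:M(57) | bus: none
[15] P0: load  L0 | P0:S(57), P1:S(57) | bus: BusRd,Flush
[16] P0: store L1 := 56 | P0:M(56), P1:I | bus: BusRdX
[17] P1: load  L0 | P0:S(57), P1:S(57) | bus: none
[18] P1: load  L1 | P0:S(56), P1:S(56) | bus: BusRd,Flush
[19] P0: load  L1 | P0:S(56), P1:S(56) | bus: none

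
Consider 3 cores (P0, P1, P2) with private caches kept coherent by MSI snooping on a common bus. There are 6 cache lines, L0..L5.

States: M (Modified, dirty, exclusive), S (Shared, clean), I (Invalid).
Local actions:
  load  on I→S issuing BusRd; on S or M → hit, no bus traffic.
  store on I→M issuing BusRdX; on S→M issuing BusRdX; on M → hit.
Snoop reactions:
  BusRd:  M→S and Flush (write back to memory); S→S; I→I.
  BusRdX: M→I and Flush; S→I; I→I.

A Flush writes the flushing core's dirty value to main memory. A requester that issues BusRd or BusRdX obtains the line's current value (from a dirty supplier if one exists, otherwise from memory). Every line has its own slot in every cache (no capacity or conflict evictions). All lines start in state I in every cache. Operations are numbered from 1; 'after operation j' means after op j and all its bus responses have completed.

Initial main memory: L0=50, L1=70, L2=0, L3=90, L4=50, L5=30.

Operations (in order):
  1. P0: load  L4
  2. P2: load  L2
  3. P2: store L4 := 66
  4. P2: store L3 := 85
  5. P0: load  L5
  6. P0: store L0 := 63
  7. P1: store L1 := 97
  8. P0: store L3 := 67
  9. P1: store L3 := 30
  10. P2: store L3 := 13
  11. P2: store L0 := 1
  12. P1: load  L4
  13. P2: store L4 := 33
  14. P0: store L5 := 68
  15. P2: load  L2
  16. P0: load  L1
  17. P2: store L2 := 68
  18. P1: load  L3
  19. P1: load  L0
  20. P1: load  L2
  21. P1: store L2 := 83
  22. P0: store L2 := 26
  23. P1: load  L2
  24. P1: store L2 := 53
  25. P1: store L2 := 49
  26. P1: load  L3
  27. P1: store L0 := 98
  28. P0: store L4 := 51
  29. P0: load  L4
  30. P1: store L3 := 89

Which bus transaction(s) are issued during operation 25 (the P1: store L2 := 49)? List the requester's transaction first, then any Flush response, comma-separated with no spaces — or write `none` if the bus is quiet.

[1] P0: load  L4 | P0:S(50), P1:I, P2:I | bus: BusRd
[2] P2: load  L2 | P0:I, P1:I, P2:S(0) | bus: BusRd
[3] P2: store L4 := 66 | P0:I, P1:I, P2:M(66) | bus: BusRdX
[4] P2: store L3 := 85 | P0:I, P1:I, P2:M(85) | bus: BusRdX
[5] P0: load  L5 | P0:S(30), P1:I, P2:I | bus: BusRd
[6] P0: store L0 := 63 | P0:M(63), P1:I, P2:I | bus: BusRdX
[7] P1: store L1 := 97 | P0:I, P1:M(97), P2:I | bus: BusRdX
[8] P0: store L3 := 67 | P0:M(67), P1:I, P2:I | bus: BusRdX,Flush
[9] P1: store L3 := 30 | P0:I, P1:M(30), P2:I | bus: BusRdX,Flush
[10] P2: store L3 := 13 | P0:I, P1:I, P2:M(13) | bus: BusRdX,Flush
[11] P2: store L0 := 1 | P0:I, P1:I, P2:M(1) | bus: BusRdX,Flush
[12] P1: load  L4 | P0:I, P1:S(66), P2:S(66) | bus: BusRd,Flush
[13] P2: store L4 := 33 | P0:I, P1:I, P2:M(33) | bus: BusRdX
[14] P0: store L5 := 68 | P0:M(68), P1:I, P2:I | bus: BusRdX
[15] P2: load  L2 | P0:I, P1:I, P2:S(0) | bus: none
[16] P0: load  L1 | P0:S(97), P1:S(97), P2:I | bus: BusRd,Flush
[17] P2: store L2 := 68 | P0:I, P1:I, P2:M(68) | bus: BusRdX
[18] P1: load  L3 | P0:I, P1:S(13), P2:S(13) | bus: BusRd,Flush
[19] P1: load  L0 | P0:I, P1:S(1), P2:S(1) | bus: BusRd,Flush
[20] P1: load  L2 | P0:I, P1:S(68), P2:S(68) | bus: BusRd,Flush
[21] P1: store L2 := 83 | P0:I, P1:M(83), P2:I | bus: BusRdX
[22] P0: store L2 := 26 | P0:M(26), P1:I, P2:I | bus: BusRdX,Flush
[23] P1: load  L2 | P0:S(26), P1:S(26), P2:I | bus: BusRd,Flush
[24] P1: store L2 := 53 | P0:I, P1:M(53), P2:I | bus: BusRdX
[25] P1: store L2 := 49 | P0:I, P1:M(49), P2:I | bus: none
[26] P1: load  L3 | P0:I, P1:S(13), P2:S(13) | bus: none
[27] P1: store L0 := 98 | P0:I, P1:M(98), P2:I | bus: BusRdX
[28] P0: store L4 := 51 | P0:M(51), P1:I, P2:I | bus: BusRdX,Flush
[29] P0: load  L4 | P0:M(51), P1:I, P2:I | bus: none
[30] P1: store L3 := 89 | P0:I, P1:M(89), P2:I | bus: BusRdX

bus = none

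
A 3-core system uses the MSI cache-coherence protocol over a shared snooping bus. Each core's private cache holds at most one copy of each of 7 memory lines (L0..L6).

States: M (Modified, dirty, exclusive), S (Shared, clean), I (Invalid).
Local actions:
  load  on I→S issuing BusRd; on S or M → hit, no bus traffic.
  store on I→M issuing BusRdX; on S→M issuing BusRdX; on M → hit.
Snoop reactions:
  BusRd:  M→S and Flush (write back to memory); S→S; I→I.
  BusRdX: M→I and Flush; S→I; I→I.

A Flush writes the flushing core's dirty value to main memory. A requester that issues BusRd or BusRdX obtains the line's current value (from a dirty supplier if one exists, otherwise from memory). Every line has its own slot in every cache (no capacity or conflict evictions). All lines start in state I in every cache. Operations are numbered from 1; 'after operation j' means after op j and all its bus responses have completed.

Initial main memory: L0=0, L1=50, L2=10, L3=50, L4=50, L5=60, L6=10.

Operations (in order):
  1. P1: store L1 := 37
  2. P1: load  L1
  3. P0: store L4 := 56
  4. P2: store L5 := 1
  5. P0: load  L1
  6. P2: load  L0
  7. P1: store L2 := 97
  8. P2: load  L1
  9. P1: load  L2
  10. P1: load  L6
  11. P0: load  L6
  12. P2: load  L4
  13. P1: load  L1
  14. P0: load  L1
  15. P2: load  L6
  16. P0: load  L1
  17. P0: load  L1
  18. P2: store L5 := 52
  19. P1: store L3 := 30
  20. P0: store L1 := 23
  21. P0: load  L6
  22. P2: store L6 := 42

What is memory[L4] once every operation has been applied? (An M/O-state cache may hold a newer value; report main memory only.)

memory[L4] = 56

[1] P1: store L1 := 37 | P0:I, P1:M(37), P2:I | bus: BusRdX
[2] P1: load  L1 | P0:I, P1:M(37), P2:I | bus: none
[3] P0: store L4 := 56 | P0:M(56), P1:I, P2:I | bus: BusRdX
[4] P2: store L5 := 1 | P0:I, P1:I, P2:M(1) | bus: BusRdX
[5] P0: load  L1 | P0:S(37), P1:S(37), P2:I | bus: BusRd,Flush
[6] P2: load  L0 | P0:I, P1:I, P2:S(0) | bus: BusRd
[7] P1: store L2 := 97 | P0:I, P1:M(97), P2:I | bus: BusRdX
[8] P2: load  L1 | P0:S(37), P1:S(37), P2:S(37) | bus: BusRd
[9] P1: load  L2 | P0:I, P1:M(97), P2:I | bus: none
[10] P1: load  L6 | P0:I, P1:S(10), P2:I | bus: BusRd
[11] P0: load  L6 | P0:S(10), P1:S(10), P2:I | bus: BusRd
[12] P2: load  L4 | P0:S(56), P1:I, P2:S(56) | bus: BusRd,Flush
[13] P1: load  L1 | P0:S(37), P1:S(37), P2:S(37) | bus: none
[14] P0: load  L1 | P0:S(37), P1:S(37), P2:S(37) | bus: none
[15] P2: load  L6 | P0:S(10), P1:S(10), P2:S(10) | bus: BusRd
[16] P0: load  L1 | P0:S(37), P1:S(37), P2:S(37) | bus: none
[17] P0: load  L1 | P0:S(37), P1:S(37), P2:S(37) | bus: none
[18] P2: store L5 := 52 | P0:I, P1:I, P2:M(52) | bus: none
[19] P1: store L3 := 30 | P0:I, P1:M(30), P2:I | bus: BusRdX
[20] P0: store L1 := 23 | P0:M(23), P1:I, P2:I | bus: BusRdX
[21] P0: load  L6 | P0:S(10), P1:S(10), P2:S(10) | bus: none
[22] P2: store L6 := 42 | P0:I, P1:I, P2:M(42) | bus: BusRdX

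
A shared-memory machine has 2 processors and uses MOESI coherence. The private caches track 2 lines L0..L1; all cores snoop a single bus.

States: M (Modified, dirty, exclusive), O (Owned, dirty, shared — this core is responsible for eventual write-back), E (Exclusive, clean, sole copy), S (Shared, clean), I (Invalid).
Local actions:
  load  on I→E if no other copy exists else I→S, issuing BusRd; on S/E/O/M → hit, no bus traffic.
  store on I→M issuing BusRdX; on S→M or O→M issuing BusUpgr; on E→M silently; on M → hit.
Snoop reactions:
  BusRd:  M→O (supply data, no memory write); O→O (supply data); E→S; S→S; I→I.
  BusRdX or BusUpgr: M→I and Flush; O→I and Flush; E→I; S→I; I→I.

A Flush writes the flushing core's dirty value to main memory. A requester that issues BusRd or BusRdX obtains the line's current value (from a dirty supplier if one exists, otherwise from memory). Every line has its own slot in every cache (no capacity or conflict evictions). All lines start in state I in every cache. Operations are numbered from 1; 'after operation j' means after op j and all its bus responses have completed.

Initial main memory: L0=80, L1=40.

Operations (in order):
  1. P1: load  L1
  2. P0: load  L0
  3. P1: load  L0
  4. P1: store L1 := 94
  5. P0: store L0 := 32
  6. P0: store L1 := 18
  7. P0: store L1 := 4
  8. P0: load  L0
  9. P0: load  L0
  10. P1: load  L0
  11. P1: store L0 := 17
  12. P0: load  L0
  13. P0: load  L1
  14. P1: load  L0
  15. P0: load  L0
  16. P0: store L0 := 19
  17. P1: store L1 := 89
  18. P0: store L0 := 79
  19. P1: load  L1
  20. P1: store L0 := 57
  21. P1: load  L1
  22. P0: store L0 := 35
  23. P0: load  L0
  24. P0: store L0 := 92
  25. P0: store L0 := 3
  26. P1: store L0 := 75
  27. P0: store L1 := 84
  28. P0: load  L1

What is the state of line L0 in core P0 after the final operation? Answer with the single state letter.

1. P1: load  L1  bus=[BusRd]  L1: P0=I P1=E  mem[L1]=40
2. P0: load  L0  bus=[BusRd]  L0: P0=E P1=I  mem[L0]=80
3. P1: load  L0  bus=[BusRd]  L0: P0=S P1=S  mem[L0]=80
4. P1: store L1 := 94  bus=[-]  L1: P0=I P1=M  mem[L1]=40
5. P0: store L0 := 32  bus=[BusUpgr]  L0: P0=M P1=I  mem[L0]=80
6. P0: store L1 := 18  bus=[BusRdX,Flush]  L1: P0=M P1=I  mem[L1]=94
7. P0: store L1 := 4  bus=[-]  L1: P0=M P1=I  mem[L1]=94
8. P0: load  L0  bus=[-]  L0: P0=M P1=I  mem[L0]=80
9. P0: load  L0  bus=[-]  L0: P0=M P1=I  mem[L0]=80
10. P1: load  L0  bus=[BusRd]  L0: P0=O P1=S  mem[L0]=80
11. P1: store L0 := 17  bus=[BusUpgr,Flush]  L0: P0=I P1=M  mem[L0]=32
12. P0: load  L0  bus=[BusRd]  L0: P0=S P1=O  mem[L0]=32
13. P0: load  L1  bus=[-]  L1: P0=M P1=I  mem[L1]=94
14. P1: load  L0  bus=[-]  L0: P0=S P1=O  mem[L0]=32
15. P0: load  L0  bus=[-]  L0: P0=S P1=O  mem[L0]=32
16. P0: store L0 := 19  bus=[BusUpgr,Flush]  L0: P0=M P1=I  mem[L0]=17
17. P1: store L1 := 89  bus=[BusRdX,Flush]  L1: P0=I P1=M  mem[L1]=4
18. P0: store L0 := 79  bus=[-]  L0: P0=M P1=I  mem[L0]=17
19. P1: load  L1  bus=[-]  L1: P0=I P1=M  mem[L1]=4
20. P1: store L0 := 57  bus=[BusRdX,Flush]  L0: P0=I P1=M  mem[L0]=79
21. P1: load  L1  bus=[-]  L1: P0=I P1=M  mem[L1]=4
22. P0: store L0 := 35  bus=[BusRdX,Flush]  L0: P0=M P1=I  mem[L0]=57
23. P0: load  L0  bus=[-]  L0: P0=M P1=I  mem[L0]=57
24. P0: store L0 := 92  bus=[-]  L0: P0=M P1=I  mem[L0]=57
25. P0: store L0 := 3  bus=[-]  L0: P0=M P1=I  mem[L0]=57
26. P1: store L0 := 75  bus=[BusRdX,Flush]  L0: P0=I P1=M  mem[L0]=3
27. P0: store L1 := 84  bus=[BusRdX,Flush]  L1: P0=M P1=I  mem[L1]=89
28. P0: load  L1  bus=[-]  L1: P0=M P1=I  mem[L1]=89

state = I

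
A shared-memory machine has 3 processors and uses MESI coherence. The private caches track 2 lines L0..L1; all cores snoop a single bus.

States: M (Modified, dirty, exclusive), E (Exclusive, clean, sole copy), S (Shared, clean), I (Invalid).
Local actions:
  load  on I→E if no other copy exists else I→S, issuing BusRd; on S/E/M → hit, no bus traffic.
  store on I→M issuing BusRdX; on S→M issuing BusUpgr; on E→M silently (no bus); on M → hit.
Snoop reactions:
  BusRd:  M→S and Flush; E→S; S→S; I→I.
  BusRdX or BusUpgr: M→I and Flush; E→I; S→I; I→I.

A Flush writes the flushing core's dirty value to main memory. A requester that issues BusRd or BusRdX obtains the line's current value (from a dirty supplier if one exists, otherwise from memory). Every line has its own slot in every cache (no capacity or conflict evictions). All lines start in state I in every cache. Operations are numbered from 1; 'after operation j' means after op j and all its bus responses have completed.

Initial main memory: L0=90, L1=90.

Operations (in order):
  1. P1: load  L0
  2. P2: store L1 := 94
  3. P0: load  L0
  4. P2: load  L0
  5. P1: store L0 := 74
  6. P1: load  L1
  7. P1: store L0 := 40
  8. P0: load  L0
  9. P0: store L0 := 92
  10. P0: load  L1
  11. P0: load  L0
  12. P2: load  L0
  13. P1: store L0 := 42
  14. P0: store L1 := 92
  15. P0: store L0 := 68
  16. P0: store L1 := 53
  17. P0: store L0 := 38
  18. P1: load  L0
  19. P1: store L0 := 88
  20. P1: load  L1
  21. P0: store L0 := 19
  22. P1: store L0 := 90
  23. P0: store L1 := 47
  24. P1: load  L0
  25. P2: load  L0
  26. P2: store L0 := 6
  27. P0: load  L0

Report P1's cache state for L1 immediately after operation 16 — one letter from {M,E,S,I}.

[1] P1: load  L0 | P0:I, P1:E(90), P2:I | bus: BusRd
[2] P2: store L1 := 94 | P0:I, P1:I, P2:M(94) | bus: BusRdX
[3] P0: load  L0 | P0:S(90), P1:S(90), P2:I | bus: BusRd
[4] P2: load  L0 | P0:S(90), P1:S(90), P2:S(90) | bus: BusRd
[5] P1: store L0 := 74 | P0:I, P1:M(74), P2:I | bus: BusUpgr
[6] P1: load  L1 | P0:I, P1:S(94), P2:S(94) | bus: BusRd,Flush
[7] P1: store L0 := 40 | P0:I, P1:M(40), P2:I | bus: none
[8] P0: load  L0 | P0:S(40), P1:S(40), P2:I | bus: BusRd,Flush
[9] P0: store L0 := 92 | P0:M(92), P1:I, P2:I | bus: BusUpgr
[10] P0: load  L1 | P0:S(94), P1:S(94), P2:S(94) | bus: BusRd
[11] P0: load  L0 | P0:M(92), P1:I, P2:I | bus: none
[12] P2: load  L0 | P0:S(92), P1:I, P2:S(92) | bus: BusRd,Flush
[13] P1: store L0 := 42 | P0:I, P1:M(42), P2:I | bus: BusRdX
[14] P0: store L1 := 92 | P0:M(92), P1:I, P2:I | bus: BusUpgr
[15] P0: store L0 := 68 | P0:M(68), P1:I, P2:I | bus: BusRdX,Flush
[16] P0: store L1 := 53 | P0:M(53), P1:I, P2:I | bus: none
[17] P0: store L0 := 38 | P0:M(38), P1:I, P2:I | bus: none
[18] P1: load  L0 | P0:S(38), P1:S(38), P2:I | bus: BusRd,Flush
[19] P1: store L0 := 88 | P0:I, P1:M(88), P2:I | bus: BusUpgr
[20] P1: load  L1 | P0:S(53), P1:S(53), P2:I | bus: BusRd,Flush
[21] P0: store L0 := 19 | P0:M(19), P1:I, P2:I | bus: BusRdX,Flush
[22] P1: store L0 := 90 | P0:I, P1:M(90), P2:I | bus: BusRdX,Flush
[23] P0: store L1 := 47 | P0:M(47), P1:I, P2:I | bus: BusUpgr
[24] P1: load  L0 | P0:I, P1:M(90), P2:I | bus: none
[25] P2: load  L0 | P0:I, P1:S(90), P2:S(90) | bus: BusRd,Flush
[26] P2: store L0 := 6 | P0:I, P1:I, P2:M(6) | bus: BusUpgr
[27] P0: load  L0 | P0:S(6), P1:I, P2:S(6) | bus: BusRd,Flush

state = I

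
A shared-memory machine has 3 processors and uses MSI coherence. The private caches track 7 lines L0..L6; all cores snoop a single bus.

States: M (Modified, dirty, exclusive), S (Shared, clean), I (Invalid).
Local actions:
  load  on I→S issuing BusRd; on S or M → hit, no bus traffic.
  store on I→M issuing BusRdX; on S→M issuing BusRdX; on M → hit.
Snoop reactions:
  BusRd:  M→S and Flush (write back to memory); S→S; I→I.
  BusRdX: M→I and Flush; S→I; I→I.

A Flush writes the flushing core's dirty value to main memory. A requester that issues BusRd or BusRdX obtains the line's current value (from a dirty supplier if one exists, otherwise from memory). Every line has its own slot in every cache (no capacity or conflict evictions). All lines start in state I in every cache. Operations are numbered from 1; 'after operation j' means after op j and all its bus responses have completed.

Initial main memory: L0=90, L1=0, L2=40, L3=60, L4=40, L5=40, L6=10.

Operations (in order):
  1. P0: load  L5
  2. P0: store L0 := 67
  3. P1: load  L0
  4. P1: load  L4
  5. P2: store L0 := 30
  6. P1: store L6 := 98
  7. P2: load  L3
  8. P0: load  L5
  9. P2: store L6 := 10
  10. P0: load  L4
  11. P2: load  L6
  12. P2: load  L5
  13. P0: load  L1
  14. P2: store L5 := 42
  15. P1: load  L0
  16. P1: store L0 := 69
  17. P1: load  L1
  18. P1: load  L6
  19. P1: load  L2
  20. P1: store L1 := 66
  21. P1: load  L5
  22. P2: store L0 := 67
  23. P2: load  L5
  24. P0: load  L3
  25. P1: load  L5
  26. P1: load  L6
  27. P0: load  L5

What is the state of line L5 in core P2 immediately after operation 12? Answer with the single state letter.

  op1 P0: load  L5 → S/I/I on L5; bus BusRd; mem=40
  op2 P0: store L0 := 67 → M/I/I on L0; bus BusRdX; mem=90
  op3 P1: load  L0 → S/S/I on L0; bus BusRd Flush; mem=67
  op4 P1: load  L4 → I/S/I on L4; bus BusRd; mem=40
  op5 P2: store L0 := 30 → I/I/M on L0; bus BusRdX; mem=67
  op6 P1: store L6 := 98 → I/M/I on L6; bus BusRdX; mem=10
  op7 P2: load  L3 → I/I/S on L3; bus BusRd; mem=60
  op8 P0: load  L5 → S/I/I on L5; bus (none); mem=40
  op9 P2: store L6 := 10 → I/I/M on L6; bus BusRdX Flush; mem=98
  op10 P0: load  L4 → S/S/I on L4; bus BusRd; mem=40
  op11 P2: load  L6 → I/I/M on L6; bus (none); mem=98
  op12 P2: load  L5 → S/I/S on L5; bus BusRd; mem=40
  op13 P0: load  L1 → S/I/I on L1; bus BusRd; mem=0
  op14 P2: store L5 := 42 → I/I/M on L5; bus BusRdX; mem=40
  op15 P1: load  L0 → I/S/S on L0; bus BusRd Flush; mem=30
  op16 P1: store L0 := 69 → I/M/I on L0; bus BusRdX; mem=30
  op17 P1: load  L1 → S/S/I on L1; bus BusRd; mem=0
  op18 P1: load  L6 → I/S/S on L6; bus BusRd Flush; mem=10
  op19 P1: load  L2 → I/S/I on L2; bus BusRd; mem=40
  op20 P1: store L1 := 66 → I/M/I on L1; bus BusRdX; mem=0
  op21 P1: load  L5 → I/S/S on L5; bus BusRd Flush; mem=42
  op22 P2: store L0 := 67 → I/I/M on L0; bus BusRdX Flush; mem=69
  op23 P2: load  L5 → I/S/S on L5; bus (none); mem=42
  op24 P0: load  L3 → S/I/S on L3; bus BusRd; mem=60
  op25 P1: load  L5 → I/S/S on L5; bus (none); mem=42
  op26 P1: load  L6 → I/S/S on L6; bus (none); mem=10
  op27 P0: load  L5 → S/S/S on L5; bus BusRd; mem=42

state = S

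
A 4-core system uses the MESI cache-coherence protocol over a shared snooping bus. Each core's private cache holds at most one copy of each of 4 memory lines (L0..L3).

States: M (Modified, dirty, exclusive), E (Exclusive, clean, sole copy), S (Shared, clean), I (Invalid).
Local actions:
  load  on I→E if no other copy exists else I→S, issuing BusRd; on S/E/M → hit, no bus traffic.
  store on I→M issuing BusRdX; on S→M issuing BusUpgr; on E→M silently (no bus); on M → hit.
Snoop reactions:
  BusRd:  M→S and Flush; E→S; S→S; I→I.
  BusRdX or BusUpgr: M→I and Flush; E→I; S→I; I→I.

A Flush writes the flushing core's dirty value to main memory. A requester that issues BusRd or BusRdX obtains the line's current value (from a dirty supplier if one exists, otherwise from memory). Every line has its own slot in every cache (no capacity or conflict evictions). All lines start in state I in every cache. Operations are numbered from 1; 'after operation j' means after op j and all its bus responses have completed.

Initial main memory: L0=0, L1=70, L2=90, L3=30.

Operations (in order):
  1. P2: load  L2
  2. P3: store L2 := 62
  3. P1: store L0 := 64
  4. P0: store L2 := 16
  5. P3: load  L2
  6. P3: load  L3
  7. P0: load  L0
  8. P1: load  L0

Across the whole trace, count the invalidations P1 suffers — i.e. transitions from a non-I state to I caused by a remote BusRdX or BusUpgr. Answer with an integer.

invalidations = 0

step 1: P2: load  L2  ⟶  IIEI  (L2)  txn=BusRd  M[L2]=90
step 2: P3: store L2 := 62  ⟶  IIIM  (L2)  txn=BusRdX  M[L2]=90
step 3: P1: store L0 := 64  ⟶  IMII  (L0)  txn=BusRdX  M[L0]=0
step 4: P0: store L2 := 16  ⟶  MIII  (L2)  txn=BusRdX+Flush  M[L2]=62
step 5: P3: load  L2  ⟶  SIIS  (L2)  txn=BusRd+Flush  M[L2]=16
step 6: P3: load  L3  ⟶  IIIE  (L3)  txn=BusRd  M[L3]=30
step 7: P0: load  L0  ⟶  SSII  (L0)  txn=BusRd+Flush  M[L0]=64
step 8: P1: load  L0  ⟶  SSII  (L0)  txn=∅  M[L0]=64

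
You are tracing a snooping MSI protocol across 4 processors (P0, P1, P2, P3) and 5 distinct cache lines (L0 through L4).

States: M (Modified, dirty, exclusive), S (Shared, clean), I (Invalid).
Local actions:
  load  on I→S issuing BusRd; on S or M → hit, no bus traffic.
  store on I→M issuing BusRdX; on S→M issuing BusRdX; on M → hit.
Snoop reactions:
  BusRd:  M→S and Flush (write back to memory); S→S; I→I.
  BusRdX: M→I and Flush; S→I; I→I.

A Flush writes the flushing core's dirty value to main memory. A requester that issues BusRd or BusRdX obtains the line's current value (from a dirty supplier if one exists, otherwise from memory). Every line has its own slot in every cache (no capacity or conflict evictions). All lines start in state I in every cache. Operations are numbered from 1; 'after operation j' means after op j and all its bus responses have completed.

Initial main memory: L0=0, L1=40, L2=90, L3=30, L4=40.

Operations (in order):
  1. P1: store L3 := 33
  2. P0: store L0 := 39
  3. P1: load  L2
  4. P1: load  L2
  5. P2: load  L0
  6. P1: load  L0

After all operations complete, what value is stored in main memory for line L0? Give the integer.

step 1: P1: store L3 := 33  ⟶  IMII  (L3)  txn=BusRdX  M[L3]=30
step 2: P0: store L0 := 39  ⟶  MIII  (L0)  txn=BusRdX  M[L0]=0
step 3: P1: load  L2  ⟶  ISII  (L2)  txn=BusRd  M[L2]=90
step 4: P1: load  L2  ⟶  ISII  (L2)  txn=∅  M[L2]=90
step 5: P2: load  L0  ⟶  SISI  (L0)  txn=BusRd+Flush  M[L0]=39
step 6: P1: load  L0  ⟶  SSSI  (L0)  txn=BusRd  M[L0]=39

memory[L0] = 39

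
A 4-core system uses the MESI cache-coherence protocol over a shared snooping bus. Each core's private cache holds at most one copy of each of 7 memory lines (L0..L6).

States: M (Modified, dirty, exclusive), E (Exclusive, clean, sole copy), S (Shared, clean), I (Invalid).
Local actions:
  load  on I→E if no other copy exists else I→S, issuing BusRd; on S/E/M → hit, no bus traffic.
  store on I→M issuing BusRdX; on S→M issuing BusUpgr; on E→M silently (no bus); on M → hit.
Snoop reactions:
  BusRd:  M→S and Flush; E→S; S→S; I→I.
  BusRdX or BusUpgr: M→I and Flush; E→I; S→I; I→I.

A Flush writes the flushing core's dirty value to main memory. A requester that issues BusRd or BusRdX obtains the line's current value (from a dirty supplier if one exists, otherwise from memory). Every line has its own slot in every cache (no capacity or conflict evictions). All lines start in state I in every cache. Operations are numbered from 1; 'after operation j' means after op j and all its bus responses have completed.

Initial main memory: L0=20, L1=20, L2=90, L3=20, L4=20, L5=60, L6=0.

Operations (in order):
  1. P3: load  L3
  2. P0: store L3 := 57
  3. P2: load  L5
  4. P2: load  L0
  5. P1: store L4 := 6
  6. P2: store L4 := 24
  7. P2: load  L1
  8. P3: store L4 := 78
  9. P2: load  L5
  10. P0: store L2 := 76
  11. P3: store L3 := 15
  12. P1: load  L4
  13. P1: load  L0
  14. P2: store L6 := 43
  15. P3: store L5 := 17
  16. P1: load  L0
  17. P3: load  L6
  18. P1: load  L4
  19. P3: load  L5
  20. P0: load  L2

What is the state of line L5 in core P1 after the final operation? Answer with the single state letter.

1. P3: load  L3  bus=[BusRd]  L3: P0=I P1=I P2=I P3=E  mem[L3]=20
2. P0: store L3 := 57  bus=[BusRdX]  L3: P0=M P1=I P2=I P3=I  mem[L3]=20
3. P2: load  L5  bus=[BusRd]  L5: P0=I P1=I P2=E P3=I  mem[L5]=60
4. P2: load  L0  bus=[BusRd]  L0: P0=I P1=I P2=E P3=I  mem[L0]=20
5. P1: store L4 := 6  bus=[BusRdX]  L4: P0=I P1=M P2=I P3=I  mem[L4]=20
6. P2: store L4 := 24  bus=[BusRdX,Flush]  L4: P0=I P1=I P2=M P3=I  mem[L4]=6
7. P2: load  L1  bus=[BusRd]  L1: P0=I P1=I P2=E P3=I  mem[L1]=20
8. P3: store L4 := 78  bus=[BusRdX,Flush]  L4: P0=I P1=I P2=I P3=M  mem[L4]=24
9. P2: load  L5  bus=[-]  L5: P0=I P1=I P2=E P3=I  mem[L5]=60
10. P0: store L2 := 76  bus=[BusRdX]  L2: P0=M P1=I P2=I P3=I  mem[L2]=90
11. P3: store L3 := 15  bus=[BusRdX,Flush]  L3: P0=I P1=I P2=I P3=M  mem[L3]=57
12. P1: load  L4  bus=[BusRd,Flush]  L4: P0=I P1=S P2=I P3=S  mem[L4]=78
13. P1: load  L0  bus=[BusRd]  L0: P0=I P1=S P2=S P3=I  mem[L0]=20
14. P2: store L6 := 43  bus=[BusRdX]  L6: P0=I P1=I P2=M P3=I  mem[L6]=0
15. P3: store L5 := 17  bus=[BusRdX]  L5: P0=I P1=I P2=I P3=M  mem[L5]=60
16. P1: load  L0  bus=[-]  L0: P0=I P1=S P2=S P3=I  mem[L0]=20
17. P3: load  L6  bus=[BusRd,Flush]  L6: P0=I P1=I P2=S P3=S  mem[L6]=43
18. P1: load  L4  bus=[-]  L4: P0=I P1=S P2=I P3=S  mem[L4]=78
19. P3: load  L5  bus=[-]  L5: P0=I P1=I P2=I P3=M  mem[L5]=60
20. P0: load  L2  bus=[-]  L2: P0=M P1=I P2=I P3=I  mem[L2]=90

state = I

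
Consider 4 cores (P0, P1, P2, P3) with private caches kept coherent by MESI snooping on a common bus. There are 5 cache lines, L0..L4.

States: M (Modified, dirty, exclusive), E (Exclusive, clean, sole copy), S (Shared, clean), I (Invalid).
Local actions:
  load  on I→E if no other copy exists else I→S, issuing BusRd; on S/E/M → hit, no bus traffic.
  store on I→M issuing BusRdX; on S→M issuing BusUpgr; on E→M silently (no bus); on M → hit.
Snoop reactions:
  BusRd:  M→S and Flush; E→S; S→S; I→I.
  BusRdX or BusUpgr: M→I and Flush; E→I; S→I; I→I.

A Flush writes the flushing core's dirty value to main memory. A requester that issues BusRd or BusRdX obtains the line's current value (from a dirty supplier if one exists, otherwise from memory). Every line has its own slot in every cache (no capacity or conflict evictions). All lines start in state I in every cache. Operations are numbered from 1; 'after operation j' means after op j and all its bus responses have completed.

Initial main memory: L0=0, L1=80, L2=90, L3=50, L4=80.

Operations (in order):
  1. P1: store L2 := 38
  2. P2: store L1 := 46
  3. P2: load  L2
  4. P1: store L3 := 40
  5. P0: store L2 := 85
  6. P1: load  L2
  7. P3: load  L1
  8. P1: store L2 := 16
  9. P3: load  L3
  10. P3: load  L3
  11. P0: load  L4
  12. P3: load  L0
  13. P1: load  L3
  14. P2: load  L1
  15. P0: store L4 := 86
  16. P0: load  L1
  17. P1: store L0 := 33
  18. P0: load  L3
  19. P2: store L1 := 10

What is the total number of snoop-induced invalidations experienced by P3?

invalidations = 2

  op1 P1: store L2 := 38 → I/M/I/I on L2; bus BusRdX; mem=90
  op2 P2: store L1 := 46 → I/I/M/I on L1; bus BusRdX; mem=80
  op3 P2: load  L2 → I/S/S/I on L2; bus BusRd Flush; mem=38
  op4 P1: store L3 := 40 → I/M/I/I on L3; bus BusRdX; mem=50
  op5 P0: store L2 := 85 → M/I/I/I on L2; bus BusRdX; mem=38
  op6 P1: load  L2 → S/S/I/I on L2; bus BusRd Flush; mem=85
  op7 P3: load  L1 → I/I/S/S on L1; bus BusRd Flush; mem=46
  op8 P1: store L2 := 16 → I/M/I/I on L2; bus BusUpgr; mem=85
  op9 P3: load  L3 → I/S/I/S on L3; bus BusRd Flush; mem=40
  op10 P3: load  L3 → I/S/I/S on L3; bus (none); mem=40
  op11 P0: load  L4 → E/I/I/I on L4; bus BusRd; mem=80
  op12 P3: load  L0 → I/I/I/E on L0; bus BusRd; mem=0
  op13 P1: load  L3 → I/S/I/S on L3; bus (none); mem=40
  op14 P2: load  L1 → I/I/S/S on L1; bus (none); mem=46
  op15 P0: store L4 := 86 → M/I/I/I on L4; bus (none); mem=80
  op16 P0: load  L1 → S/I/S/S on L1; bus BusRd; mem=46
  op17 P1: store L0 := 33 → I/M/I/I on L0; bus BusRdX; mem=0
  op18 P0: load  L3 → S/S/I/S on L3; bus BusRd; mem=40
  op19 P2: store L1 := 10 → I/I/M/I on L1; bus BusUpgr; mem=46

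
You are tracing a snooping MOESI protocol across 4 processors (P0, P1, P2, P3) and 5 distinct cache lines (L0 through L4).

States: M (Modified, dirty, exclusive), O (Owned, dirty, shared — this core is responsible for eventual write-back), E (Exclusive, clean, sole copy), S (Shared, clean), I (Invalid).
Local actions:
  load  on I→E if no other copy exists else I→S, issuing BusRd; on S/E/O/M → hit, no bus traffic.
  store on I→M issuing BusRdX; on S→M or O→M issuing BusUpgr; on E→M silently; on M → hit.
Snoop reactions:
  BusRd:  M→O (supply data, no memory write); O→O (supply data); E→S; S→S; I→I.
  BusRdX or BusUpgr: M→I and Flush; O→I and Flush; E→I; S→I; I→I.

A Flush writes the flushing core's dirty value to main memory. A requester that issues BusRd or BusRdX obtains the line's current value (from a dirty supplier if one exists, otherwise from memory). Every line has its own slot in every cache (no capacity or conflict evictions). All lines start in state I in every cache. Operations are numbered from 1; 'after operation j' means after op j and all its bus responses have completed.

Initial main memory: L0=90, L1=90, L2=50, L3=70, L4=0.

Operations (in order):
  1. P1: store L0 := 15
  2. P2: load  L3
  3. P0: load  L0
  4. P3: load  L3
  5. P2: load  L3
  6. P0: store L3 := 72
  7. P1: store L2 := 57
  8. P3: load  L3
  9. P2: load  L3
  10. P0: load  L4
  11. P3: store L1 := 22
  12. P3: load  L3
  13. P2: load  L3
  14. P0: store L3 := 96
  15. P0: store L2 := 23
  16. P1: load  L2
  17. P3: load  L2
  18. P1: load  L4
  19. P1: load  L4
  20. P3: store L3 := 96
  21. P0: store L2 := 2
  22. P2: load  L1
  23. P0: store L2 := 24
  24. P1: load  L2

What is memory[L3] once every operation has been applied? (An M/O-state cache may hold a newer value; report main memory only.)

step 1: P1: store L0 := 15  ⟶  IMII  (L0)  txn=BusRdX  M[L0]=90
step 2: P2: load  L3  ⟶  IIEI  (L3)  txn=BusRd  M[L3]=70
step 3: P0: load  L0  ⟶  SOII  (L0)  txn=BusRd  M[L0]=90
step 4: P3: load  L3  ⟶  IISS  (L3)  txn=BusRd  M[L3]=70
step 5: P2: load  L3  ⟶  IISS  (L3)  txn=∅  M[L3]=70
step 6: P0: store L3 := 72  ⟶  MIII  (L3)  txn=BusRdX  M[L3]=70
step 7: P1: store L2 := 57  ⟶  IMII  (L2)  txn=BusRdX  M[L2]=50
step 8: P3: load  L3  ⟶  OIIS  (L3)  txn=BusRd  M[L3]=70
step 9: P2: load  L3  ⟶  OISS  (L3)  txn=BusRd  M[L3]=70
step 10: P0: load  L4  ⟶  EIII  (L4)  txn=BusRd  M[L4]=0
step 11: P3: store L1 := 22  ⟶  IIIM  (L1)  txn=BusRdX  M[L1]=90
step 12: P3: load  L3  ⟶  OISS  (L3)  txn=∅  M[L3]=70
step 13: P2: load  L3  ⟶  OISS  (L3)  txn=∅  M[L3]=70
step 14: P0: store L3 := 96  ⟶  MIII  (L3)  txn=BusUpgr  M[L3]=70
step 15: P0: store L2 := 23  ⟶  MIII  (L2)  txn=BusRdX+Flush  M[L2]=57
step 16: P1: load  L2  ⟶  OSII  (L2)  txn=BusRd  M[L2]=57
step 17: P3: load  L2  ⟶  OSIS  (L2)  txn=BusRd  M[L2]=57
step 18: P1: load  L4  ⟶  SSII  (L4)  txn=BusRd  M[L4]=0
step 19: P1: load  L4  ⟶  SSII  (L4)  txn=∅  M[L4]=0
step 20: P3: store L3 := 96  ⟶  IIIM  (L3)  txn=BusRdX+Flush  M[L3]=96
step 21: P0: store L2 := 2  ⟶  MIII  (L2)  txn=BusUpgr  M[L2]=57
step 22: P2: load  L1  ⟶  IISO  (L1)  txn=BusRd  M[L1]=90
step 23: P0: store L2 := 24  ⟶  MIII  (L2)  txn=∅  M[L2]=57
step 24: P1: load  L2  ⟶  OSII  (L2)  txn=BusRd  M[L2]=57

memory[L3] = 96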